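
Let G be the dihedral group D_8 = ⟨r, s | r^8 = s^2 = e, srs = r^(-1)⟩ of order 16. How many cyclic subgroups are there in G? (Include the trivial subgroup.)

A cyclic subgroup of order d is generated by each of its φ(d) elements of order d, so the cyclic subgroups of order d number (#elements of order d)/φ(d).
Cyclic subgroups by order — order 1: 1; order 2: 9; order 4: 1; order 8: 1.
Total: 12.

12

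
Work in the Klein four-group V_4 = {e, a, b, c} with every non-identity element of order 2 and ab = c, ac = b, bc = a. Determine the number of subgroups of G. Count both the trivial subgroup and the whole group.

5

|G| = 4, so by Lagrange every subgroup order divides 4. Divisors: 1, 2, 4.
Subgroups by order — order 1: 1; order 2: 3; order 4: 1.
Total: 1 + 3 + 1 = 5.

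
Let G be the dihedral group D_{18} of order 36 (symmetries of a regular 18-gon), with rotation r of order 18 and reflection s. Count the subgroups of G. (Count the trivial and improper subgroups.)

|G| = 36, so by Lagrange every subgroup order divides 36. Divisors: 1, 2, 3, 4, 6, 9, 12, 18, 36.
Subgroups by order — order 1: 1; order 2: 19; order 3: 1; order 4: 9; order 6: 7; order 9: 1; order 12: 3; order 18: 3; order 36: 1.
Total: 1 + 19 + 1 + 9 + 7 + 1 + 3 + 3 + 1 = 45.

45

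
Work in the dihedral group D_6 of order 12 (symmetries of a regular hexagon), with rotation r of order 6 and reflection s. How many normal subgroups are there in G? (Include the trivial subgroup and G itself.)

G has 16 subgroups. Checking conjugation-invariance by order — order 1: 1/1 normal; order 2: 1/7 normal; order 3: 1/1 normal; order 4: 0/3 normal; order 6: 3/3 normal; order 12: 1/1 normal.
Total normal subgroups: 7.

7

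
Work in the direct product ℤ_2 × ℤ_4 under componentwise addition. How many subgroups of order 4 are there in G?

3

|G| = 8 and 4 | 8, so subgroups of order 4 are possible by Lagrange.
The subgroups of order 4 are: {(0,0), (0,1), (0,2), (0,3)}; {(0,0), (0,2), (1,0), (1,2)}; {(0,0), (0,2), (1,1), (1,3)}.
So G has 3 subgroups of order 4.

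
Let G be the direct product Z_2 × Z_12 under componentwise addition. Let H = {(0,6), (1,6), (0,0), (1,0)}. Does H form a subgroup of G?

Yes

|H| = 4 divides |G| = 24, consistent with Lagrange.
H contains the identity, every element's inverse is in H, and H is closed under +: it is a subgroup.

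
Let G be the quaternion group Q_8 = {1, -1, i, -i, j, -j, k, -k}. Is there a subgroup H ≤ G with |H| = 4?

4 | 8. A subgroup of order 4 is {1, -1, i, -i}.

Yes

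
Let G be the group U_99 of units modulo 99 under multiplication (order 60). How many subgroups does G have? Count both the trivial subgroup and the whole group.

|G| = 60, so by Lagrange every subgroup order divides 60. Divisors: 1, 2, 3, 4, 5, 6, 10, 12, 15, 20, 30, 60.
Subgroups by order — order 1: 1; order 2: 3; order 3: 1; order 4: 1; order 5: 1; order 6: 3; order 10: 3; order 12: 1; order 15: 1; order 20: 1; order 30: 3; order 60: 1.
Total: 1 + 3 + 1 + 1 + 1 + 3 + 3 + 1 + 1 + 1 + 3 + 1 = 20.

20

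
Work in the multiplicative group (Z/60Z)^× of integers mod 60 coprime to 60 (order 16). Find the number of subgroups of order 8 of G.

7

|G| = 16 and 8 | 16, so subgroups of order 8 are possible by Lagrange.
The subgroups of order 8 are: {1, 11, 13, 23, 37, 47, 49, 59}; {1, 7, 11, 17, 43, 49, 53, 59}; {1, 11, 19, 29, 31, 41, 49, 59}; {1, 13, 17, 29, 37, 41, 49, 53}; … (7 in all).
So G has 7 subgroups of order 8.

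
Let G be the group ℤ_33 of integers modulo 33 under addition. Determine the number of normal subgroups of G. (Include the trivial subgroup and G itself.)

G is abelian, so every subgroup is normal.
G has 4 subgroups in total, hence 4 normal subgroups.

4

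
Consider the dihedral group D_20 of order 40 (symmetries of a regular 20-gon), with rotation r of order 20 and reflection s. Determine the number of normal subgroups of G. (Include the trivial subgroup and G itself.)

G has 48 subgroups. Checking conjugation-invariance by order — order 1: 1/1 normal; order 2: 1/21 normal; order 4: 1/11 normal; order 5: 1/1 normal; order 8: 0/5 normal; order 10: 1/5 normal; order 20: 3/3 normal; order 40: 1/1 normal.
Total normal subgroups: 9.

9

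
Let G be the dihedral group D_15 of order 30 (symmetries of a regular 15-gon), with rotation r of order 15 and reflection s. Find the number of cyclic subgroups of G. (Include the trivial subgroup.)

19

A cyclic subgroup of order d is generated by each of its φ(d) elements of order d, so the cyclic subgroups of order d number (#elements of order d)/φ(d).
Cyclic subgroups by order — order 1: 1; order 2: 15; order 3: 1; order 5: 1; order 15: 1.
Total: 19.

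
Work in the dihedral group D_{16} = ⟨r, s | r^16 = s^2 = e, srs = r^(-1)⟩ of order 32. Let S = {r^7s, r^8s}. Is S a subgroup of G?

The identity e ∉ S, so S is not a subgroup.

No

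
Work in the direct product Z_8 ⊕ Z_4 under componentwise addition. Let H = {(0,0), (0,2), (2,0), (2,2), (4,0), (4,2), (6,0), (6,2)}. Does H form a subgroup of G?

|H| = 8 divides |G| = 32, consistent with Lagrange.
H contains the identity, every element's inverse is in H, and H is closed under +: it is a subgroup.

Yes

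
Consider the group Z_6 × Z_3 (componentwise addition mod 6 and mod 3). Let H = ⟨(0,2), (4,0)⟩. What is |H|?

|⟨(0,2)⟩| = 3 and |⟨(4,0)⟩| = 3, so |H| is a multiple of lcm(3, 3) = 3 and divides |G| = 18.
Closing under the operation: H = {(0,0), (0,1), (0,2), (2,0), (2,1), (2,2), (4,0), (4,1), (4,2)}, so |H| = 9.

9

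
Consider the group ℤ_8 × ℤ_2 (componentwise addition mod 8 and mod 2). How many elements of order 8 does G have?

8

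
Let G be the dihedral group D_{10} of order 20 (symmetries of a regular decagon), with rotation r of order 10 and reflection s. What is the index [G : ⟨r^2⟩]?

4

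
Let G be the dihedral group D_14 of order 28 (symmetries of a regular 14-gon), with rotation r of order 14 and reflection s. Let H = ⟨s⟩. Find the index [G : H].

|⟨s⟩| = 2 and |G| = 28.
By Lagrange, [G : H] = |G|/|H| = 28/2 = 14.

14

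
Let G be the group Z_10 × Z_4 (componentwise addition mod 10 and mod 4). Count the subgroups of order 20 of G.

|G| = 40 and 20 | 40, so subgroups of order 20 are possible by Lagrange.
The subgroups of order 20 are: {(0,0), (0,1), (0,2), (0,3), (2,0), (2,1), (2,2), (2,3), (4,0), (4,1), (4,2), (4,3), (6,0), (6,1), (6,2), (6,3), (8,0), (8,1), (8,2), (8,3)}; {(0,0), (0,2), (1,0), (1,2), (2,0), (2,2), (3,0), (3,2), (4,0), (4,2), (5,0), (5,2), (6,0), (6,2), (7,0), (7,2), (8,0), (8,2), (9,0), (9,2)}; {(0,0), (0,2), (1,1), (1,3), (2,0), (2,2), (3,1), (3,3), (4,0), (4,2), (5,1), (5,3), (6,0), (6,2), (7,1), (7,3), (8,0), (8,2), (9,1), (9,3)}.
So G has 3 subgroups of order 20.

3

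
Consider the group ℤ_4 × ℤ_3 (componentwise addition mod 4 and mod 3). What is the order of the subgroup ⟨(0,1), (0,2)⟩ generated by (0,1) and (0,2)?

|⟨(0,1)⟩| = 3 and |⟨(0,2)⟩| = 3, so |H| is a multiple of lcm(3, 3) = 3 and divides |G| = 12.
Closing under the operation: H = {(0,0), (0,1), (0,2)}, so |H| = 3.

3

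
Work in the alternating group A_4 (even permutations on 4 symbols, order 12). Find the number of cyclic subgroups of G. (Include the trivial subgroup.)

A cyclic subgroup of order d is generated by each of its φ(d) elements of order d, so the cyclic subgroups of order d number (#elements of order d)/φ(d).
Cyclic subgroups by order — order 1: 1; order 2: 3; order 3: 4.
Total: 8.

8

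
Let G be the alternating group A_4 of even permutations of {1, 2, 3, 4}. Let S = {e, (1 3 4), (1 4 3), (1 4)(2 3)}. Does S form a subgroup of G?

Closure fails: (1 4 3) ∘ (1 4)(2 3) = (1 3 2) ∉ S. So S is not a subgroup.

No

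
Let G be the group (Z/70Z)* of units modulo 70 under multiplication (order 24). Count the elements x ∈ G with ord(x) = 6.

The elements of order 6 are: 9, 19, 31, 39, 59, 61.
That's 6.

6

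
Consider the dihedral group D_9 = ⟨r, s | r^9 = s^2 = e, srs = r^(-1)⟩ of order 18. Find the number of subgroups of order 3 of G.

|G| = 18 and 3 | 18, so subgroups of order 3 are possible by Lagrange.
The subgroups of order 3 are: {e, r^3, r^6}.
So G has 1 subgroup of order 3.

1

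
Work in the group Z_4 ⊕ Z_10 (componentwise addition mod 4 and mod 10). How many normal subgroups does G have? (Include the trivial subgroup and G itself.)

16

G is abelian, so every subgroup is normal.
G has 16 subgroups in total, hence 16 normal subgroups.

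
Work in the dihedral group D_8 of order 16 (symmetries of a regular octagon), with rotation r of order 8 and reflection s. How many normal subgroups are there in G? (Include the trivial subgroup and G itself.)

G has 19 subgroups. Checking conjugation-invariance by order — order 1: 1/1 normal; order 2: 1/9 normal; order 4: 1/5 normal; order 8: 3/3 normal; order 16: 1/1 normal.
Total normal subgroups: 7.

7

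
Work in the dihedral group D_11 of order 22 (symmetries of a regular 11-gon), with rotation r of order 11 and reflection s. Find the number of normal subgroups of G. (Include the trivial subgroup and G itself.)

G has 14 subgroups. Checking conjugation-invariance by order — order 1: 1/1 normal; order 2: 0/11 normal; order 11: 1/1 normal; order 22: 1/1 normal.
Total normal subgroups: 3.

3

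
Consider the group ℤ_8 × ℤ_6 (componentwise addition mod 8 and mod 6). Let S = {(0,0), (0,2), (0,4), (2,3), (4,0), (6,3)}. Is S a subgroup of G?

Closure fails: (2,3) + (0,2) = (2,5) ∉ S. So S is not a subgroup.

No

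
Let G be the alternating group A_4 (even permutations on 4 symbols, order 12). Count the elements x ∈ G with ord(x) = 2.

The elements of order 2 are: (1 2)(3 4), (1 3)(2 4), (1 4)(2 3).
That's 3.

3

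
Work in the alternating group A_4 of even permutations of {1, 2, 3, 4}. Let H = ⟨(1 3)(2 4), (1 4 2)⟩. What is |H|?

12

|⟨(1 3)(2 4)⟩| = 2 and |⟨(1 4 2)⟩| = 3, so |H| is a multiple of lcm(2, 3) = 6 and divides |G| = 12.
Closing {(1 3)(2 4), (1 4 2)} under the group operation gives all of G, so |H| = 12.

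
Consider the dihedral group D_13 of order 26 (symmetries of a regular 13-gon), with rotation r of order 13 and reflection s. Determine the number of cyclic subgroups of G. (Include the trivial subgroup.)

Each element a generates a cyclic subgroup ⟨a⟩; distinct elements may generate the same one (a cyclic group of order d has φ(d) generators).
Cyclic subgroups by order — order 1: 1; order 2: 13; order 13: 1.
Total: 15.

15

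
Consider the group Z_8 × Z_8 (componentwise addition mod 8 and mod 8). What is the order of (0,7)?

8

The order of (0,7) in Z_8 × Z_8 is lcm(ord(0) in Z_8, ord(7) in Z_8).
ord(0) = 1 and ord(7) = 8, so |⟨(0,7)⟩| = lcm(1, 8) = 8.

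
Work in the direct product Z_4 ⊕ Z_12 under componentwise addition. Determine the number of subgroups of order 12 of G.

7

|G| = 48 and 12 | 48, so subgroups of order 12 are possible by Lagrange.
The subgroups of order 12 are: {(0,0), (0,1), (0,2), (0,3), (0,4), (0,5), (0,6), (0,7), (0,8), (0,9), (0,10), (0,11)}; {(0,0), (0,2), (0,4), (0,6), (0,8), (0,10), (2,0), (2,2), (2,4), (2,6), (2,8), (2,10)}; {(0,0), (0,2), (0,4), (0,6), (0,8), (0,10), (2,1), (2,3), (2,5), (2,7), (2,9), (2,11)}; {(0,0), (0,4), (0,8), (1,0), (1,4), (1,8), (2,0), (2,4), (2,8), (3,0), (3,4), (3,8)}; … (7 in all).
So G has 7 subgroups of order 12.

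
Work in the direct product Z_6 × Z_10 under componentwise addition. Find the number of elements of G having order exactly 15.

An element (a,b) has order lcm(ord(a), ord(b)); count pairs with lcm equal to 15.
Enumerating gives 8 such elements.

8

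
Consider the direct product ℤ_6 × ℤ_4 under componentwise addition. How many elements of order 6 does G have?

An element (a,b) has order lcm(ord(a), ord(b)); count pairs with lcm equal to 6.
Enumerating gives 6 such elements.

6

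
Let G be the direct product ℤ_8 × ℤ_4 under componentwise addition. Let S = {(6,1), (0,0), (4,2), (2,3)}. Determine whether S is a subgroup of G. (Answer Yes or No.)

|S| = 4 divides |G| = 32, consistent with Lagrange.
S contains the identity, every element's inverse is in S, and S is closed under +: it is a subgroup.
In fact S = ⟨(2,3)⟩.

Yes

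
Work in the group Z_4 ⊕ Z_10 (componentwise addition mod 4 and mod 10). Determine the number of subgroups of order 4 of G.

|G| = 40 and 4 | 40, so subgroups of order 4 are possible by Lagrange.
The subgroups of order 4 are: {(0,0), (0,5), (2,0), (2,5)}; {(0,0), (1,0), (2,0), (3,0)}; {(0,0), (1,5), (2,0), (3,5)}.
So G has 3 subgroups of order 4.

3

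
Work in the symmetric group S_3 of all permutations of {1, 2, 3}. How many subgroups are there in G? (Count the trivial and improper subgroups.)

6

|G| = 6, so by Lagrange every subgroup order divides 6. Divisors: 1, 2, 3, 6.
Subgroups by order — order 1: 1; order 2: 3; order 3: 1; order 6: 1.
Total: 1 + 3 + 1 + 1 = 6.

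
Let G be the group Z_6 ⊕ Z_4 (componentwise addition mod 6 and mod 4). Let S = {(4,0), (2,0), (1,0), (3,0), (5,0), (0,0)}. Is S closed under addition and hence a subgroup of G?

Yes

|S| = 6 divides |G| = 24, consistent with Lagrange.
S contains the identity, every element's inverse is in S, and S is closed under +: it is a subgroup.
In fact S = ⟨(5,0)⟩.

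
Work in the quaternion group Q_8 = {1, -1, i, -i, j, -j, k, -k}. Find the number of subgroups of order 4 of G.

|G| = 8 and 4 | 8, so subgroups of order 4 are possible by Lagrange.
The subgroups of order 4 are: {1, -1, i, -i}; {1, -1, j, -j}; {1, -1, k, -k}.
So G has 3 subgroups of order 4.

3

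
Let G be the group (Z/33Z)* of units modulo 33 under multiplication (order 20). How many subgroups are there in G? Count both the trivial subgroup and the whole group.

|G| = 20, so by Lagrange every subgroup order divides 20. Divisors: 1, 2, 4, 5, 10, 20.
Subgroups by order — order 1: 1; order 2: 3; order 4: 1; order 5: 1; order 10: 3; order 20: 1.
Total: 1 + 3 + 1 + 1 + 3 + 1 = 10.

10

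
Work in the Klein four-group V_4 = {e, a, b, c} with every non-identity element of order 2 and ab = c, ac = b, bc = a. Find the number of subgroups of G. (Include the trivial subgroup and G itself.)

|G| = 4, so by Lagrange every subgroup order divides 4. Divisors: 1, 2, 4.
Subgroups by order — order 1: 1; order 2: 3; order 4: 1.
Total: 1 + 3 + 1 = 5.

5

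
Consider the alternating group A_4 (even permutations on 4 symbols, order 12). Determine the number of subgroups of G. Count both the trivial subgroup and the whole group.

|G| = 12, so by Lagrange every subgroup order divides 12. Divisors: 1, 2, 3, 4, 6, 12.
Subgroups by order — order 1: 1; order 2: 3; order 3: 4; order 4: 1; order 6: 0; order 12: 1.
Total: 1 + 3 + 4 + 1 + 0 + 1 = 10.

10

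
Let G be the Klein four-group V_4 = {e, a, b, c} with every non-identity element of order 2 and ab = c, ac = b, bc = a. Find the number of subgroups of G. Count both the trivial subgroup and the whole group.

|G| = 4, so by Lagrange every subgroup order divides 4. Divisors: 1, 2, 4.
Subgroups by order — order 1: 1; order 2: 3; order 4: 1.
Total: 1 + 3 + 1 = 5.

5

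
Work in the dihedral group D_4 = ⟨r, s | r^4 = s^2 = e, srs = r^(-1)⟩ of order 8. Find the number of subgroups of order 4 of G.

3

|G| = 8 and 4 | 8, so subgroups of order 4 are possible by Lagrange.
The subgroups of order 4 are: {e, r, r^2, r^3}; {e, r^2, s, r^2s}; {e, r^2, rs, r^3s}.
So G has 3 subgroups of order 4.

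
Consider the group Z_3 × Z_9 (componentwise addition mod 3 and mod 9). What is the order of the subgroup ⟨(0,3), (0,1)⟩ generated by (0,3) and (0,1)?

|⟨(0,3)⟩| = 3 and |⟨(0,1)⟩| = 9, so |H| is a multiple of lcm(3, 9) = 9 and divides |G| = 27.
Closing under the operation: H = {(0,0), (0,1), (0,2), (0,3), (0,4), (0,5), (0,6), (0,7), (0,8)}, so |H| = 9.

9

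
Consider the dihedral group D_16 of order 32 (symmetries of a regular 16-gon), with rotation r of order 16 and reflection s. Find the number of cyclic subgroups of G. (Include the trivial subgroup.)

21

A cyclic subgroup of order d is generated by each of its φ(d) elements of order d, so the cyclic subgroups of order d number (#elements of order d)/φ(d).
Cyclic subgroups by order — order 1: 1; order 2: 17; order 4: 1; order 8: 1; order 16: 1.
Total: 21.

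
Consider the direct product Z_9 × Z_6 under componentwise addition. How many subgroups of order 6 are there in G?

4

|G| = 54 and 6 | 54, so subgroups of order 6 are possible by Lagrange.
The subgroups of order 6 are: {(0,0), (0,1), (0,2), (0,3), (0,4), (0,5)}; {(0,0), (0,3), (3,0), (3,3), (6,0), (6,3)}; {(0,0), (0,3), (3,1), (3,4), (6,2), (6,5)}; {(0,0), (0,3), (3,2), (3,5), (6,1), (6,4)}.
So G has 4 subgroups of order 6.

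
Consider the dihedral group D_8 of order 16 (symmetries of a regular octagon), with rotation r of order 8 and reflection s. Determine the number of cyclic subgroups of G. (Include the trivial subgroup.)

12

Each element a generates a cyclic subgroup ⟨a⟩; distinct elements may generate the same one (a cyclic group of order d has φ(d) generators).
Cyclic subgroups by order — order 1: 1; order 2: 9; order 4: 1; order 8: 1.
Total: 12.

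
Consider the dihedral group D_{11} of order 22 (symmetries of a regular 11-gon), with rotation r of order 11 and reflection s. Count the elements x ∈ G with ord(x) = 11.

Enumerating element orders in G gives 10 elements of order 11.

10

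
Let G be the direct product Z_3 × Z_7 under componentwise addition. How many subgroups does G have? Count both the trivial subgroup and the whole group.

4

|G| = 21, so by Lagrange every subgroup order divides 21. Divisors: 1, 3, 7, 21.
Subgroups by order — order 1: 1; order 3: 1; order 7: 1; order 21: 1.
Total: 1 + 1 + 1 + 1 = 4.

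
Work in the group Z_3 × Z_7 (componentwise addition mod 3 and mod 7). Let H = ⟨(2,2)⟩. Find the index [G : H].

1

|⟨(2,2)⟩| = 21 and |G| = 21.
By Lagrange, [G : H] = |G|/|H| = 21/21 = 1.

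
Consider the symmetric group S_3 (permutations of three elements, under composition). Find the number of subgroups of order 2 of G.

|G| = 6 and 2 | 6, so subgroups of order 2 are possible by Lagrange.
The subgroups of order 2 are: {e, (1 2)}; {e, (1 3)}; {e, (2 3)}.
So G has 3 subgroups of order 2.

3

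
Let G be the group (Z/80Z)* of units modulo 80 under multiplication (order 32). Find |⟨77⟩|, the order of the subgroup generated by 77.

4

Compute successive powers of 77 mod 80: 77, 9, 53, 1; 77^4 ≡ 1 (mod 80).
So |⟨77⟩| = 4.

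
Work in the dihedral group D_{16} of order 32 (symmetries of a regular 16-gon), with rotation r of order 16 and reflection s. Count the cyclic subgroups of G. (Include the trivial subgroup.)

A cyclic subgroup of order d is generated by each of its φ(d) elements of order d, so the cyclic subgroups of order d number (#elements of order d)/φ(d).
Cyclic subgroups by order — order 1: 1; order 2: 17; order 4: 1; order 8: 1; order 16: 1.
Total: 21.

21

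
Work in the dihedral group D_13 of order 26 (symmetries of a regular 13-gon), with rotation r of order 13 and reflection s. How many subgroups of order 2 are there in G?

13

|G| = 26 and 2 | 26, so subgroups of order 2 are possible by Lagrange.
The subgroups of order 2 are: {e, r^10s}; {e, r^11s}; {e, r^12s}; {e, r^2s}; … (13 in all).
So G has 13 subgroups of order 2.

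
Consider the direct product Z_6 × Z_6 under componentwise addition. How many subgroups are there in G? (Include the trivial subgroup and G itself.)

|G| = 36, so by Lagrange every subgroup order divides 36. Divisors: 1, 2, 3, 4, 6, 9, 12, 18, 36.
Subgroups by order — order 1: 1; order 2: 3; order 3: 4; order 4: 1; order 6: 12; order 9: 1; order 12: 4; order 18: 3; order 36: 1.
Total: 1 + 3 + 4 + 1 + 12 + 1 + 4 + 3 + 1 = 30.

30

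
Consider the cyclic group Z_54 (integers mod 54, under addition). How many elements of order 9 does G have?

In a cyclic group of order 54, the number of elements of order d (for d | 54) is φ(d).
φ(9) = 6.

6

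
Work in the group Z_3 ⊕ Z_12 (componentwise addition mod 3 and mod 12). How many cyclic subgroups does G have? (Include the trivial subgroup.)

A cyclic subgroup of order d is generated by each of its φ(d) elements of order d, so the cyclic subgroups of order d number (#elements of order d)/φ(d).
Cyclic subgroups by order — order 1: 1; order 2: 1; order 3: 4; order 4: 1; order 6: 4; order 12: 4.
Total: 15.

15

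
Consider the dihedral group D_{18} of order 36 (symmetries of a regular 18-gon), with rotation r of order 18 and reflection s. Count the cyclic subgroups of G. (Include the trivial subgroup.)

Each element a generates a cyclic subgroup ⟨a⟩; distinct elements may generate the same one (a cyclic group of order d has φ(d) generators).
Cyclic subgroups by order — order 1: 1; order 2: 19; order 3: 1; order 6: 1; order 9: 1; order 18: 1.
Total: 24.

24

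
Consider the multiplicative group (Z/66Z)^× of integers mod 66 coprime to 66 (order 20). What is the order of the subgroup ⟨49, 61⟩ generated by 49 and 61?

|⟨49⟩| = 5 and |⟨61⟩| = 10, so |H| is a multiple of lcm(5, 10) = 10 and divides |G| = 20.
Closing under the operation: H = {1, 7, 13, 19, 25, 31, 37, 43, 49, 61}, so |H| = 10.

10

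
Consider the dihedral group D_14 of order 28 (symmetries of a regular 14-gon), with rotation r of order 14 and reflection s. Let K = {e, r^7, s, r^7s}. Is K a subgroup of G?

|K| = 4 divides |G| = 28, consistent with Lagrange.
K contains the identity, every element's inverse is in K, and K is closed under ·: it is a subgroup.

Yes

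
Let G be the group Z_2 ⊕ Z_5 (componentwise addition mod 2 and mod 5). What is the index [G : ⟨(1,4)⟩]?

1

|⟨(1,4)⟩| = 10 and |G| = 10.
By Lagrange, [G : H] = |G|/|H| = 10/10 = 1.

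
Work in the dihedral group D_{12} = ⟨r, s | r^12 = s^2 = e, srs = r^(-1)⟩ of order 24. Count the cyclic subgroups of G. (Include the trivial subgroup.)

Each element a generates a cyclic subgroup ⟨a⟩; distinct elements may generate the same one (a cyclic group of order d has φ(d) generators).
Cyclic subgroups by order — order 1: 1; order 2: 13; order 3: 1; order 4: 1; order 6: 1; order 12: 1.
Total: 18.

18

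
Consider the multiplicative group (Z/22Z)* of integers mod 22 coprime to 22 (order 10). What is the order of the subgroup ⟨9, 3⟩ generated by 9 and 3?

5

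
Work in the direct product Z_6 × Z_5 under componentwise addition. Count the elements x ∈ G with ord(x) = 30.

An element (a,b) has order lcm(ord(a), ord(b)); count pairs with lcm equal to 30.
Enumerating gives 8 such elements.

8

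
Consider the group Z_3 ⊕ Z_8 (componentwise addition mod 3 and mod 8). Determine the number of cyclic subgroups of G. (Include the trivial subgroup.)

8

A cyclic subgroup of order d is generated by each of its φ(d) elements of order d, so the cyclic subgroups of order d number (#elements of order d)/φ(d).
Cyclic subgroups by order — order 1: 1; order 2: 1; order 3: 1; order 4: 1; order 6: 1; order 8: 1; order 12: 1; order 24: 1.
Total: 8.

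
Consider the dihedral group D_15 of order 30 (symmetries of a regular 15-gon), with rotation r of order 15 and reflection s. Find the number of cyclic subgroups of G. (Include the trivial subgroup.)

19

A cyclic subgroup of order d is generated by each of its φ(d) elements of order d, so the cyclic subgroups of order d number (#elements of order d)/φ(d).
Cyclic subgroups by order — order 1: 1; order 2: 15; order 3: 1; order 5: 1; order 15: 1.
Total: 19.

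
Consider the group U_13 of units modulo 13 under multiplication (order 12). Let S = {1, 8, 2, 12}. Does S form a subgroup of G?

No

2 ∈ S but its inverse 7 ∉ S, so S is not a subgroup.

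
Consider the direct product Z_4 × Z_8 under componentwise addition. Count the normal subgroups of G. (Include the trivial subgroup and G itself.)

G is abelian, so every subgroup is normal.
G has 22 subgroups in total, hence 22 normal subgroups.

22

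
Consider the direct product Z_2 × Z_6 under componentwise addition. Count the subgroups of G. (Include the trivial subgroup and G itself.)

10

|G| = 12, so by Lagrange every subgroup order divides 12. Divisors: 1, 2, 3, 4, 6, 12.
Subgroups by order — order 1: 1; order 2: 3; order 3: 1; order 4: 1; order 6: 3; order 12: 1.
Total: 1 + 3 + 1 + 1 + 3 + 1 = 10.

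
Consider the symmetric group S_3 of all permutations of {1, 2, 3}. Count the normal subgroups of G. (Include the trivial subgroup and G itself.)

3

G has 6 subgroups. Checking conjugation-invariance by order — order 1: 1/1 normal; order 2: 0/3 normal; order 3: 1/1 normal; order 6: 1/1 normal.
Total normal subgroups: 3.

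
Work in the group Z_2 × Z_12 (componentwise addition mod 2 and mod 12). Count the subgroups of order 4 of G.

3

|G| = 24 and 4 | 24, so subgroups of order 4 are possible by Lagrange.
The subgroups of order 4 are: {(0,0), (0,3), (0,6), (0,9)}; {(0,0), (0,6), (1,0), (1,6)}; {(0,0), (0,6), (1,3), (1,9)}.
So G has 3 subgroups of order 4.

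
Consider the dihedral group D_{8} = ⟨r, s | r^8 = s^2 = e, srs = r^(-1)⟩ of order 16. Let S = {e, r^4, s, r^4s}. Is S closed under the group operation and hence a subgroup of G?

|S| = 4 divides |G| = 16, consistent with Lagrange.
S contains the identity, every element's inverse is in S, and S is closed under ·: it is a subgroup.

Yes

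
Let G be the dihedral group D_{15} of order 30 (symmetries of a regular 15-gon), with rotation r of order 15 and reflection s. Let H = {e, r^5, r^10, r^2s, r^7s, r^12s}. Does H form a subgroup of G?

|H| = 6 divides |G| = 30, consistent with Lagrange.
H contains the identity, every element's inverse is in H, and H is closed under ·: it is a subgroup.

Yes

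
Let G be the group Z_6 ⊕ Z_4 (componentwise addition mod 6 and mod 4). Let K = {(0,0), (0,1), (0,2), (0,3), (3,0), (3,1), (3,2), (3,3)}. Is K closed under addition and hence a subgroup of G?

Yes

|K| = 8 divides |G| = 24, consistent with Lagrange.
K contains the identity, every element's inverse is in K, and K is closed under +: it is a subgroup.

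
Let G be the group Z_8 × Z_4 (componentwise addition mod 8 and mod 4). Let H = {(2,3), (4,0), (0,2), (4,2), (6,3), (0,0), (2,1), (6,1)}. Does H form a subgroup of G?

Yes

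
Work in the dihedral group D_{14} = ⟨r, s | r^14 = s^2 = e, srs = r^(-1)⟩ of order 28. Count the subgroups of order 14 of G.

|G| = 28 and 14 | 28, so subgroups of order 14 are possible by Lagrange.
The subgroups of order 14 are: {e, r, r^2, r^3, r^4, r^5, r^6, r^7, r^8, r^9, r^10, r^11, r^12, r^13}; {e, r^2, r^4, r^6, r^8, r^10, r^12, s, r^2s, r^4s, r^6s, r^8s, r^10s, r^12s}; {e, r^2, r^4, r^6, r^8, r^10, r^12, rs, r^3s, r^5s, r^7s, r^9s, r^11s, r^13s}.
So G has 3 subgroups of order 14.

3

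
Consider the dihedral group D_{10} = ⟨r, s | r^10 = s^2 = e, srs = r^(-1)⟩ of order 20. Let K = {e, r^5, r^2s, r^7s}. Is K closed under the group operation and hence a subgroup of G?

|K| = 4 divides |G| = 20, consistent with Lagrange.
K contains the identity, every element's inverse is in K, and K is closed under ·: it is a subgroup.

Yes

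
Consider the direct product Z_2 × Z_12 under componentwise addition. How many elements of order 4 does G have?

4

An element (a,b) has order lcm(ord(a), ord(b)); count pairs with lcm equal to 4.
Enumerating gives 4 such elements.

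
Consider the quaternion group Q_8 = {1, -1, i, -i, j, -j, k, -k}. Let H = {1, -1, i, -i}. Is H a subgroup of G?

Yes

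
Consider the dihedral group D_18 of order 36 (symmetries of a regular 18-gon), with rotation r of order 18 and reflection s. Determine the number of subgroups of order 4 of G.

|G| = 36 and 4 | 36, so subgroups of order 4 are possible by Lagrange.
The subgroups of order 4 are: {e, r^9, rs, r^10s}; {e, r^9, r^2s, r^11s}; {e, r^9, r^3s, r^12s}; {e, r^9, r^4s, r^13s}; … (9 in all).
So G has 9 subgroups of order 4.

9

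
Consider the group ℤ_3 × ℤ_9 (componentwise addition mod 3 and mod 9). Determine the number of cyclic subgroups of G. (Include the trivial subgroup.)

A cyclic subgroup of order d is generated by each of its φ(d) elements of order d, so the cyclic subgroups of order d number (#elements of order d)/φ(d).
Cyclic subgroups by order — order 1: 1; order 3: 4; order 9: 3.
Total: 8.

8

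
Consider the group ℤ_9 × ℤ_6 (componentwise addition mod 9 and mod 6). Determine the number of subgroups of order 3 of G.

4

|G| = 54 and 3 | 54, so subgroups of order 3 are possible by Lagrange.
The subgroups of order 3 are: {(0,0), (0,2), (0,4)}; {(0,0), (3,0), (6,0)}; {(0,0), (3,2), (6,4)}; {(0,0), (3,4), (6,2)}.
So G has 4 subgroups of order 3.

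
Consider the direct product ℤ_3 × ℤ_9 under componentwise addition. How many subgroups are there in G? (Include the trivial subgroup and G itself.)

10

|G| = 27, so by Lagrange every subgroup order divides 27. Divisors: 1, 3, 9, 27.
Subgroups by order — order 1: 1; order 3: 4; order 9: 4; order 27: 1.
Total: 1 + 4 + 4 + 1 = 10.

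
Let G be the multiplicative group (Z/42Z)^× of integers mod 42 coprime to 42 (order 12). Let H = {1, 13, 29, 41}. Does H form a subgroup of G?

|H| = 4 divides |G| = 12, consistent with Lagrange.
H contains the identity, every element's inverse is in H, and H is closed under ·: it is a subgroup.

Yes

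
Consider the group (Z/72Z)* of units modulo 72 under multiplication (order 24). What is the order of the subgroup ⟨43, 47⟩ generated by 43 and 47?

12

|⟨43⟩| = 6 and |⟨47⟩| = 6, so |H| is a multiple of lcm(6, 6) = 6 and divides |G| = 24.
Closing under the operation: H = {1, 5, 19, 23, 25, 29, 43, 47, 49, 53, 67, 71}, so |H| = 12.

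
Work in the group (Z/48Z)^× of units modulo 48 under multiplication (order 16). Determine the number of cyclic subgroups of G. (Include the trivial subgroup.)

12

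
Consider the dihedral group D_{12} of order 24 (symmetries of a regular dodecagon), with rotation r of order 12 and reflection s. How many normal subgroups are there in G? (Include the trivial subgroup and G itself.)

9

G has 34 subgroups. Checking conjugation-invariance by order — order 1: 1/1 normal; order 2: 1/13 normal; order 3: 1/1 normal; order 4: 1/7 normal; order 6: 1/5 normal; order 8: 0/3 normal; order 12: 3/3 normal; order 24: 1/1 normal.
Total normal subgroups: 9.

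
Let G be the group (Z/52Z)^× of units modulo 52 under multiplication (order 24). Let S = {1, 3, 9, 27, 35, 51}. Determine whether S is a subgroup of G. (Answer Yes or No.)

No

9 ∈ S but its inverse 29 ∉ S, so S is not a subgroup.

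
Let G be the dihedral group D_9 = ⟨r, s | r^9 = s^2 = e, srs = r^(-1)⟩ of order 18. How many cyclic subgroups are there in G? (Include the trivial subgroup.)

12

Each element a generates a cyclic subgroup ⟨a⟩; distinct elements may generate the same one (a cyclic group of order d has φ(d) generators).
Cyclic subgroups by order — order 1: 1; order 2: 9; order 3: 1; order 9: 1.
Total: 12.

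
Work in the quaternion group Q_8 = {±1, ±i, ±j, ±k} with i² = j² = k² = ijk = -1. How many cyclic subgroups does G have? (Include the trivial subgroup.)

Group the elements of G by the cyclic subgroup they generate; each cyclic subgroup of order d accounts for φ(d) elements.
Cyclic subgroups by order — order 1: 1; order 2: 1; order 4: 3.
Total: 5.

5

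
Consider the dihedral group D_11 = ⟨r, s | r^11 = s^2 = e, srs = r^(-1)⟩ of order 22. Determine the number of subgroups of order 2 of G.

11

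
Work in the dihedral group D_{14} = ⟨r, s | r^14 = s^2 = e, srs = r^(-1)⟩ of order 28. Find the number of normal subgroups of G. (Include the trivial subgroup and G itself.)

7

G has 28 subgroups. Checking conjugation-invariance by order — order 1: 1/1 normal; order 2: 1/15 normal; order 4: 0/7 normal; order 7: 1/1 normal; order 14: 3/3 normal; order 28: 1/1 normal.
Total normal subgroups: 7.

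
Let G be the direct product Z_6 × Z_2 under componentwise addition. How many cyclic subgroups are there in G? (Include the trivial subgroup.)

8

Each element a generates a cyclic subgroup ⟨a⟩; distinct elements may generate the same one (a cyclic group of order d has φ(d) generators).
Cyclic subgroups by order — order 1: 1; order 2: 3; order 3: 1; order 6: 3.
Total: 8.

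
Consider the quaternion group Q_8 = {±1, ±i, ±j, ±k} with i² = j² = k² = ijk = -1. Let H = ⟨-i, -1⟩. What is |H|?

|⟨-i⟩| = 4 and |⟨-1⟩| = 2, so |H| is a multiple of lcm(4, 2) = 4 and divides |G| = 8.
Closing under the operation: H = {1, -1, i, -i}, so |H| = 4.

4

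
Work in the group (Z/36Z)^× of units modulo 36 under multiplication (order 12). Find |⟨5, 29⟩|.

6

|⟨5⟩| = 6 and |⟨29⟩| = 6, so |H| is a multiple of lcm(6, 6) = 6 and divides |G| = 12.
Closing under the operation: H = {1, 5, 13, 17, 25, 29}, so |H| = 6.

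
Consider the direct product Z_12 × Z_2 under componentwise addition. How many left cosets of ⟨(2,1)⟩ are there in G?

4

|⟨(2,1)⟩| = 6 and |G| = 24.
By Lagrange, [G : H] = |G|/|H| = 24/6 = 4.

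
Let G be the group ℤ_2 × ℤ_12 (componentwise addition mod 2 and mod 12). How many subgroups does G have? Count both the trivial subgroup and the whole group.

16

|G| = 24, so by Lagrange every subgroup order divides 24. Divisors: 1, 2, 3, 4, 6, 8, 12, 24.
Subgroups by order — order 1: 1; order 2: 3; order 3: 1; order 4: 3; order 6: 3; order 8: 1; order 12: 3; order 24: 1.
Total: 1 + 3 + 1 + 3 + 3 + 1 + 3 + 1 = 16.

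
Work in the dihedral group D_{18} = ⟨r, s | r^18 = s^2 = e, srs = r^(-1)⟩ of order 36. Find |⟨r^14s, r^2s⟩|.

|⟨r^14s⟩| = 2 and |⟨r^2s⟩| = 2, so |H| is a multiple of lcm(2, 2) = 2 and divides |G| = 36.
Closing under the operation: H = {e, r^6, r^12, r^2s, r^8s, r^14s}, so |H| = 6.

6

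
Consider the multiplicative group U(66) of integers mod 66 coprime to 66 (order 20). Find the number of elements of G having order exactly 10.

12

Enumerating element orders in G gives 12 elements of order 10.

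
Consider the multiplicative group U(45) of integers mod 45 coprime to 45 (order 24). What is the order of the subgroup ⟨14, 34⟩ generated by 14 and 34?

|⟨14⟩| = 6 and |⟨34⟩| = 6, so |H| is a multiple of lcm(6, 6) = 6 and divides |G| = 24.
Closing under the operation: H = {1, 4, 11, 14, 16, 19, 26, 29, 31, 34, 41, 44}, so |H| = 12.

12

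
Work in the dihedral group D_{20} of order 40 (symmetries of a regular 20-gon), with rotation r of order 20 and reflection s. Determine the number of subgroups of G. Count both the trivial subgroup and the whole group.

48

|G| = 40, so by Lagrange every subgroup order divides 40. Divisors: 1, 2, 4, 5, 8, 10, 20, 40.
Subgroups by order — order 1: 1; order 2: 21; order 4: 11; order 5: 1; order 8: 5; order 10: 5; order 20: 3; order 40: 1.
Total: 1 + 21 + 11 + 1 + 5 + 5 + 3 + 1 = 48.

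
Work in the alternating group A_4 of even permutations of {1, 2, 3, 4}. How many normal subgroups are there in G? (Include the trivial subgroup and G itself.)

3

G has 10 subgroups. Checking conjugation-invariance by order — order 1: 1/1 normal; order 2: 0/3 normal; order 3: 0/4 normal; order 4: 1/1 normal; order 12: 1/1 normal.
Total normal subgroups: 3.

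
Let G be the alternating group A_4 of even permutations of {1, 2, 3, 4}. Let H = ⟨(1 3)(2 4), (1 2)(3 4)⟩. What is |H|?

|⟨(1 3)(2 4)⟩| = 2 and |⟨(1 2)(3 4)⟩| = 2, so |H| is a multiple of lcm(2, 2) = 2 and divides |G| = 12.
Closing under the operation: H = {e, (1 2)(3 4), (1 3)(2 4), (1 4)(2 3)}, so |H| = 4.

4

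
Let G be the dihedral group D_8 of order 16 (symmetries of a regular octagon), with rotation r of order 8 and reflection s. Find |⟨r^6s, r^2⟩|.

|⟨r^6s⟩| = 2 and |⟨r^2⟩| = 4, so |H| is a multiple of lcm(2, 4) = 4 and divides |G| = 16.
Closing under the operation: H = {e, r^2, r^4, r^6, s, r^2s, r^4s, r^6s}, so |H| = 8.

8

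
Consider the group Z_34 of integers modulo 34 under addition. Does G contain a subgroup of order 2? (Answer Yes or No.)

2 | 34. A subgroup of order 2 is {0, 17}.

Yes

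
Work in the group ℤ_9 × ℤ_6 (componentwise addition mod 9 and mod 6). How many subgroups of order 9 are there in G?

4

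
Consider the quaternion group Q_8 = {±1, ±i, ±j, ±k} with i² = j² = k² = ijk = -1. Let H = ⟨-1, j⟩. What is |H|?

|⟨-1⟩| = 2 and |⟨j⟩| = 4, so |H| is a multiple of lcm(2, 4) = 4 and divides |G| = 8.
Closing under the operation: H = {1, -1, j, -j}, so |H| = 4.

4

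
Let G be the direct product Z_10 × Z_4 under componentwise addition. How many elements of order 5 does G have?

4

An element (a,b) has order lcm(ord(a), ord(b)); count pairs with lcm equal to 5.
Enumerating gives 4 such elements.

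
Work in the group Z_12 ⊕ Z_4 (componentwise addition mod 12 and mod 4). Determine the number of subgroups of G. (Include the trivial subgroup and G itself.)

30

|G| = 48, so by Lagrange every subgroup order divides 48. Divisors: 1, 2, 3, 4, 6, 8, 12, 16, 24, 48.
Subgroups by order — order 1: 1; order 2: 3; order 3: 1; order 4: 7; order 6: 3; order 8: 3; order 12: 7; order 16: 1; order 24: 3; order 48: 1.
Total: 1 + 3 + 1 + 7 + 3 + 3 + 7 + 1 + 3 + 1 = 30.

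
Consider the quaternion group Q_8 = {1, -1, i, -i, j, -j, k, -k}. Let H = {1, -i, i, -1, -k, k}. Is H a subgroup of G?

|H| = 6 does not divide |G| = 8, so by Lagrange H is not a subgroup.

No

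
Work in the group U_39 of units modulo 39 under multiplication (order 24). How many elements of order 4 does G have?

The elements of order 4 are: 5, 8, 31, 34.
That's 4.

4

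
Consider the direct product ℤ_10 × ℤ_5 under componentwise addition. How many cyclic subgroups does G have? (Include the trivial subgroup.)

Group the elements of G by the cyclic subgroup they generate; each cyclic subgroup of order d accounts for φ(d) elements.
Cyclic subgroups by order — order 1: 1; order 2: 1; order 5: 6; order 10: 6.
Total: 14.

14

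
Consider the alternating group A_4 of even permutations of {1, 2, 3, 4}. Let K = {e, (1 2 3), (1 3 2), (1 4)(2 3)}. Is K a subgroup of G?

Closure fails: (1 3 2) ∘ (1 4)(2 3) = (1 4 3) ∉ K. So K is not a subgroup.

No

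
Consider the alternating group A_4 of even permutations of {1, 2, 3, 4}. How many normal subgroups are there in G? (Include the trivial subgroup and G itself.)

G has 10 subgroups. Checking conjugation-invariance by order — order 1: 1/1 normal; order 2: 0/3 normal; order 3: 0/4 normal; order 4: 1/1 normal; order 12: 1/1 normal.
Total normal subgroups: 3.

3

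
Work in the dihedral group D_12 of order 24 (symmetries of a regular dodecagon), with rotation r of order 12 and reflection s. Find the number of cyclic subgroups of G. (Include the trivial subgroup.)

Each element a generates a cyclic subgroup ⟨a⟩; distinct elements may generate the same one (a cyclic group of order d has φ(d) generators).
Cyclic subgroups by order — order 1: 1; order 2: 13; order 3: 1; order 4: 1; order 6: 1; order 12: 1.
Total: 18.

18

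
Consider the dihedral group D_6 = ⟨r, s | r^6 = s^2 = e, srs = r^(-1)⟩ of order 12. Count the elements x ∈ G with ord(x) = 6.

2

The elements of order 6 are: r, r^5.
That's 2.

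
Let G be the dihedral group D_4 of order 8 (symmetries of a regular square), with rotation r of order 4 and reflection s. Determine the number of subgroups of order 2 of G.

5

|G| = 8 and 2 | 8, so subgroups of order 2 are possible by Lagrange.
The subgroups of order 2 are: {e, r^2}; {e, r^2s}; {e, r^3s}; {e, rs}; … (5 in all).
So G has 5 subgroups of order 2.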